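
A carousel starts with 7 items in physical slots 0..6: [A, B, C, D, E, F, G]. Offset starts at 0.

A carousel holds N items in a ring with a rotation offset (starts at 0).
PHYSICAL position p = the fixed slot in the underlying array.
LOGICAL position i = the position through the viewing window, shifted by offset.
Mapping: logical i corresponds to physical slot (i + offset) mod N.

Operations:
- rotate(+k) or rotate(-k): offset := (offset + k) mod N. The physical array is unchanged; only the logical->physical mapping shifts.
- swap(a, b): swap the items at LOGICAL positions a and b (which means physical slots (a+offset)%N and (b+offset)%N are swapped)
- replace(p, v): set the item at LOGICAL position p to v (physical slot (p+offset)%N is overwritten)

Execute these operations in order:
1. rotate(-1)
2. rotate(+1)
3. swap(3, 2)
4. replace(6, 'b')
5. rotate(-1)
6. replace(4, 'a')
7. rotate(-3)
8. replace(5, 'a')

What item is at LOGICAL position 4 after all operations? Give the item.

Answer: A

Derivation:
After op 1 (rotate(-1)): offset=6, physical=[A,B,C,D,E,F,G], logical=[G,A,B,C,D,E,F]
After op 2 (rotate(+1)): offset=0, physical=[A,B,C,D,E,F,G], logical=[A,B,C,D,E,F,G]
After op 3 (swap(3, 2)): offset=0, physical=[A,B,D,C,E,F,G], logical=[A,B,D,C,E,F,G]
After op 4 (replace(6, 'b')): offset=0, physical=[A,B,D,C,E,F,b], logical=[A,B,D,C,E,F,b]
After op 5 (rotate(-1)): offset=6, physical=[A,B,D,C,E,F,b], logical=[b,A,B,D,C,E,F]
After op 6 (replace(4, 'a')): offset=6, physical=[A,B,D,a,E,F,b], logical=[b,A,B,D,a,E,F]
After op 7 (rotate(-3)): offset=3, physical=[A,B,D,a,E,F,b], logical=[a,E,F,b,A,B,D]
After op 8 (replace(5, 'a')): offset=3, physical=[A,a,D,a,E,F,b], logical=[a,E,F,b,A,a,D]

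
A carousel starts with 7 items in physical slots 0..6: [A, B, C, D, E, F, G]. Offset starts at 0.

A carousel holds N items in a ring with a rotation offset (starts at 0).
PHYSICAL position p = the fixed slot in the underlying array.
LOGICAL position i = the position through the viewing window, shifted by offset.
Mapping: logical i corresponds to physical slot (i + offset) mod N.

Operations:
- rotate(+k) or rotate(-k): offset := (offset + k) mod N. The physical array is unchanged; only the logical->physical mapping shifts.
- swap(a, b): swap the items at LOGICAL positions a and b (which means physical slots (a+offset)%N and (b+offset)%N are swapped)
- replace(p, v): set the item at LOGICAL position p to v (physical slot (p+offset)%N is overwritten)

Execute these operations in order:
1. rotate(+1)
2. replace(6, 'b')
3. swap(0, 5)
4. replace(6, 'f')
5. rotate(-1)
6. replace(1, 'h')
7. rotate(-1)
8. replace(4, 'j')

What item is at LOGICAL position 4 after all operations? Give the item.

After op 1 (rotate(+1)): offset=1, physical=[A,B,C,D,E,F,G], logical=[B,C,D,E,F,G,A]
After op 2 (replace(6, 'b')): offset=1, physical=[b,B,C,D,E,F,G], logical=[B,C,D,E,F,G,b]
After op 3 (swap(0, 5)): offset=1, physical=[b,G,C,D,E,F,B], logical=[G,C,D,E,F,B,b]
After op 4 (replace(6, 'f')): offset=1, physical=[f,G,C,D,E,F,B], logical=[G,C,D,E,F,B,f]
After op 5 (rotate(-1)): offset=0, physical=[f,G,C,D,E,F,B], logical=[f,G,C,D,E,F,B]
After op 6 (replace(1, 'h')): offset=0, physical=[f,h,C,D,E,F,B], logical=[f,h,C,D,E,F,B]
After op 7 (rotate(-1)): offset=6, physical=[f,h,C,D,E,F,B], logical=[B,f,h,C,D,E,F]
After op 8 (replace(4, 'j')): offset=6, physical=[f,h,C,j,E,F,B], logical=[B,f,h,C,j,E,F]

Answer: j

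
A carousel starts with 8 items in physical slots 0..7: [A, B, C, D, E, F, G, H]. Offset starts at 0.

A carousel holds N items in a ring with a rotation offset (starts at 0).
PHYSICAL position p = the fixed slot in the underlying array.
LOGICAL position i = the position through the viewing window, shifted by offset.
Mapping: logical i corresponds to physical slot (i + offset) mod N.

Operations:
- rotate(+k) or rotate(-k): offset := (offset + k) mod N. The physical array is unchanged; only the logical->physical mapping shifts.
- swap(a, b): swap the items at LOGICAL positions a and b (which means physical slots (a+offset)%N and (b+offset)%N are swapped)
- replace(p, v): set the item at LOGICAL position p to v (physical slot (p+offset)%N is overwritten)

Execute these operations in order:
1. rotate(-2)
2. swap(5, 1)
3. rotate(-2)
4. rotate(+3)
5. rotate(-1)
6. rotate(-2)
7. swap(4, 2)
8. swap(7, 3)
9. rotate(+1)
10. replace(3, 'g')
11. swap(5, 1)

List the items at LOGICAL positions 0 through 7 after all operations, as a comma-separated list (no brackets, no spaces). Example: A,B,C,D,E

After op 1 (rotate(-2)): offset=6, physical=[A,B,C,D,E,F,G,H], logical=[G,H,A,B,C,D,E,F]
After op 2 (swap(5, 1)): offset=6, physical=[A,B,C,H,E,F,G,D], logical=[G,D,A,B,C,H,E,F]
After op 3 (rotate(-2)): offset=4, physical=[A,B,C,H,E,F,G,D], logical=[E,F,G,D,A,B,C,H]
After op 4 (rotate(+3)): offset=7, physical=[A,B,C,H,E,F,G,D], logical=[D,A,B,C,H,E,F,G]
After op 5 (rotate(-1)): offset=6, physical=[A,B,C,H,E,F,G,D], logical=[G,D,A,B,C,H,E,F]
After op 6 (rotate(-2)): offset=4, physical=[A,B,C,H,E,F,G,D], logical=[E,F,G,D,A,B,C,H]
After op 7 (swap(4, 2)): offset=4, physical=[G,B,C,H,E,F,A,D], logical=[E,F,A,D,G,B,C,H]
After op 8 (swap(7, 3)): offset=4, physical=[G,B,C,D,E,F,A,H], logical=[E,F,A,H,G,B,C,D]
After op 9 (rotate(+1)): offset=5, physical=[G,B,C,D,E,F,A,H], logical=[F,A,H,G,B,C,D,E]
After op 10 (replace(3, 'g')): offset=5, physical=[g,B,C,D,E,F,A,H], logical=[F,A,H,g,B,C,D,E]
After op 11 (swap(5, 1)): offset=5, physical=[g,B,A,D,E,F,C,H], logical=[F,C,H,g,B,A,D,E]

Answer: F,C,H,g,B,A,D,E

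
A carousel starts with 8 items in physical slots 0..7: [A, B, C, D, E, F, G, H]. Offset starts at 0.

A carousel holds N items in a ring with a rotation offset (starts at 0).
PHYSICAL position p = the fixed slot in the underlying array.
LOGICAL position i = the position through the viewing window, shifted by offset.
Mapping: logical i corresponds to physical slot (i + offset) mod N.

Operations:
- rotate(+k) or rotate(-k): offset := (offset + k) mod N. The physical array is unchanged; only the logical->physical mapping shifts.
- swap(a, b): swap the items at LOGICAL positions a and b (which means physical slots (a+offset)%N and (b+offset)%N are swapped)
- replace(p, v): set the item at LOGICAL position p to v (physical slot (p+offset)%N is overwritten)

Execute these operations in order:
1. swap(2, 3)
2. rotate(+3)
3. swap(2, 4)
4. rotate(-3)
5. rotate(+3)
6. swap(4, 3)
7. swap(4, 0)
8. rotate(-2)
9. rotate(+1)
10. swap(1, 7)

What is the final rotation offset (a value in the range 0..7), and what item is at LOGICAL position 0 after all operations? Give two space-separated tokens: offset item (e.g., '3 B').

Answer: 2 D

Derivation:
After op 1 (swap(2, 3)): offset=0, physical=[A,B,D,C,E,F,G,H], logical=[A,B,D,C,E,F,G,H]
After op 2 (rotate(+3)): offset=3, physical=[A,B,D,C,E,F,G,H], logical=[C,E,F,G,H,A,B,D]
After op 3 (swap(2, 4)): offset=3, physical=[A,B,D,C,E,H,G,F], logical=[C,E,H,G,F,A,B,D]
After op 4 (rotate(-3)): offset=0, physical=[A,B,D,C,E,H,G,F], logical=[A,B,D,C,E,H,G,F]
After op 5 (rotate(+3)): offset=3, physical=[A,B,D,C,E,H,G,F], logical=[C,E,H,G,F,A,B,D]
After op 6 (swap(4, 3)): offset=3, physical=[A,B,D,C,E,H,F,G], logical=[C,E,H,F,G,A,B,D]
After op 7 (swap(4, 0)): offset=3, physical=[A,B,D,G,E,H,F,C], logical=[G,E,H,F,C,A,B,D]
After op 8 (rotate(-2)): offset=1, physical=[A,B,D,G,E,H,F,C], logical=[B,D,G,E,H,F,C,A]
After op 9 (rotate(+1)): offset=2, physical=[A,B,D,G,E,H,F,C], logical=[D,G,E,H,F,C,A,B]
After op 10 (swap(1, 7)): offset=2, physical=[A,G,D,B,E,H,F,C], logical=[D,B,E,H,F,C,A,G]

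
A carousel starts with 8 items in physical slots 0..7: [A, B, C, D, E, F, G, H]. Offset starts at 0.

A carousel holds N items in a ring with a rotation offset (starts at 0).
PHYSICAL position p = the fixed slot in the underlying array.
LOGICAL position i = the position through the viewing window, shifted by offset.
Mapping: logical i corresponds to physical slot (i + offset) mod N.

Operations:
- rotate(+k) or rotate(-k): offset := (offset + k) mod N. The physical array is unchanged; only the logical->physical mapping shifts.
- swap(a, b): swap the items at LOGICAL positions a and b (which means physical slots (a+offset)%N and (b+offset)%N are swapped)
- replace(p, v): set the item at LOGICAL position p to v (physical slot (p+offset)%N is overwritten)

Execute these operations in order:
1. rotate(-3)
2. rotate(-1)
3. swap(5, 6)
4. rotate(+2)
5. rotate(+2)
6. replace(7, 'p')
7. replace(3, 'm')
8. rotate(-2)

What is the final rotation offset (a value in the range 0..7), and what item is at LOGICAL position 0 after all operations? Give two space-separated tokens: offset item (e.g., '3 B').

After op 1 (rotate(-3)): offset=5, physical=[A,B,C,D,E,F,G,H], logical=[F,G,H,A,B,C,D,E]
After op 2 (rotate(-1)): offset=4, physical=[A,B,C,D,E,F,G,H], logical=[E,F,G,H,A,B,C,D]
After op 3 (swap(5, 6)): offset=4, physical=[A,C,B,D,E,F,G,H], logical=[E,F,G,H,A,C,B,D]
After op 4 (rotate(+2)): offset=6, physical=[A,C,B,D,E,F,G,H], logical=[G,H,A,C,B,D,E,F]
After op 5 (rotate(+2)): offset=0, physical=[A,C,B,D,E,F,G,H], logical=[A,C,B,D,E,F,G,H]
After op 6 (replace(7, 'p')): offset=0, physical=[A,C,B,D,E,F,G,p], logical=[A,C,B,D,E,F,G,p]
After op 7 (replace(3, 'm')): offset=0, physical=[A,C,B,m,E,F,G,p], logical=[A,C,B,m,E,F,G,p]
After op 8 (rotate(-2)): offset=6, physical=[A,C,B,m,E,F,G,p], logical=[G,p,A,C,B,m,E,F]

Answer: 6 G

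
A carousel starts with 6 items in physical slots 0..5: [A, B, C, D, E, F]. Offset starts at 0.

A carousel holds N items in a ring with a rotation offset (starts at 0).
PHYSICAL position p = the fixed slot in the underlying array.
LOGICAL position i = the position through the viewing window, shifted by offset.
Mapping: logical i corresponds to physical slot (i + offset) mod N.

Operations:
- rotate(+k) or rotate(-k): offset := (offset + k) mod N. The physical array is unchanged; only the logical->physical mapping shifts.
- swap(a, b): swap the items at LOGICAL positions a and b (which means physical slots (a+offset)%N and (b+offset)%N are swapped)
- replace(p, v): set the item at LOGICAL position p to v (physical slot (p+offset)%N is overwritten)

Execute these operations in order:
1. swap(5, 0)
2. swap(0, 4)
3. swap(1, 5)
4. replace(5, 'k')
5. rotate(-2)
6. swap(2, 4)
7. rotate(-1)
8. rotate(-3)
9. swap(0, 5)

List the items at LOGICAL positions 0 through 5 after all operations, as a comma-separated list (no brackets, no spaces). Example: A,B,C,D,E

After op 1 (swap(5, 0)): offset=0, physical=[F,B,C,D,E,A], logical=[F,B,C,D,E,A]
After op 2 (swap(0, 4)): offset=0, physical=[E,B,C,D,F,A], logical=[E,B,C,D,F,A]
After op 3 (swap(1, 5)): offset=0, physical=[E,A,C,D,F,B], logical=[E,A,C,D,F,B]
After op 4 (replace(5, 'k')): offset=0, physical=[E,A,C,D,F,k], logical=[E,A,C,D,F,k]
After op 5 (rotate(-2)): offset=4, physical=[E,A,C,D,F,k], logical=[F,k,E,A,C,D]
After op 6 (swap(2, 4)): offset=4, physical=[C,A,E,D,F,k], logical=[F,k,C,A,E,D]
After op 7 (rotate(-1)): offset=3, physical=[C,A,E,D,F,k], logical=[D,F,k,C,A,E]
After op 8 (rotate(-3)): offset=0, physical=[C,A,E,D,F,k], logical=[C,A,E,D,F,k]
After op 9 (swap(0, 5)): offset=0, physical=[k,A,E,D,F,C], logical=[k,A,E,D,F,C]

Answer: k,A,E,D,F,C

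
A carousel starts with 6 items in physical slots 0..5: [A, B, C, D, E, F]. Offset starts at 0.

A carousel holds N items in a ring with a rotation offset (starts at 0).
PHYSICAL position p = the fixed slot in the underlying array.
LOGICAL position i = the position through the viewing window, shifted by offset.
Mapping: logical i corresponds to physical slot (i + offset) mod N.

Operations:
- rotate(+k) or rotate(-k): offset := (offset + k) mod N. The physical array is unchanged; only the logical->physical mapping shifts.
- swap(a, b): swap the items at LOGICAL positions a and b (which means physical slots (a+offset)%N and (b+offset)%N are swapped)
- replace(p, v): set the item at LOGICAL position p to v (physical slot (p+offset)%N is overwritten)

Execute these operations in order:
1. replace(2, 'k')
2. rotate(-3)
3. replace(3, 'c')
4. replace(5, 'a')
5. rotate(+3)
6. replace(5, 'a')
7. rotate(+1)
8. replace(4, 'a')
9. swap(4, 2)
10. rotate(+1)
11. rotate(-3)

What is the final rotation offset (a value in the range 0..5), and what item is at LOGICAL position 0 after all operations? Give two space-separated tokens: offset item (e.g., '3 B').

Answer: 5 D

Derivation:
After op 1 (replace(2, 'k')): offset=0, physical=[A,B,k,D,E,F], logical=[A,B,k,D,E,F]
After op 2 (rotate(-3)): offset=3, physical=[A,B,k,D,E,F], logical=[D,E,F,A,B,k]
After op 3 (replace(3, 'c')): offset=3, physical=[c,B,k,D,E,F], logical=[D,E,F,c,B,k]
After op 4 (replace(5, 'a')): offset=3, physical=[c,B,a,D,E,F], logical=[D,E,F,c,B,a]
After op 5 (rotate(+3)): offset=0, physical=[c,B,a,D,E,F], logical=[c,B,a,D,E,F]
After op 6 (replace(5, 'a')): offset=0, physical=[c,B,a,D,E,a], logical=[c,B,a,D,E,a]
After op 7 (rotate(+1)): offset=1, physical=[c,B,a,D,E,a], logical=[B,a,D,E,a,c]
After op 8 (replace(4, 'a')): offset=1, physical=[c,B,a,D,E,a], logical=[B,a,D,E,a,c]
After op 9 (swap(4, 2)): offset=1, physical=[c,B,a,a,E,D], logical=[B,a,a,E,D,c]
After op 10 (rotate(+1)): offset=2, physical=[c,B,a,a,E,D], logical=[a,a,E,D,c,B]
After op 11 (rotate(-3)): offset=5, physical=[c,B,a,a,E,D], logical=[D,c,B,a,a,E]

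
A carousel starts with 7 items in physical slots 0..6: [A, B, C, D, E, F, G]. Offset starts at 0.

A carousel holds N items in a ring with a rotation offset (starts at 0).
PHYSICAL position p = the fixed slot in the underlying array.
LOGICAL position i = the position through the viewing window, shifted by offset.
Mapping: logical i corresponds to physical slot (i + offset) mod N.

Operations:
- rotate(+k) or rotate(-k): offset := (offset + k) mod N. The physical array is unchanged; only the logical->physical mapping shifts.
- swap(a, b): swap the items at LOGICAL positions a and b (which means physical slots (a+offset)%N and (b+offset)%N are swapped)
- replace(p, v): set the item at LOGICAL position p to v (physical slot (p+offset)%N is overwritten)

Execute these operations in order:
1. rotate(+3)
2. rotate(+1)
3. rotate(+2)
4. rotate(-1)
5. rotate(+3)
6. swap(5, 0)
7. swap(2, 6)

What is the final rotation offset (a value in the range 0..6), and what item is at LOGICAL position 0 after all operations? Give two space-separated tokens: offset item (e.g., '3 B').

After op 1 (rotate(+3)): offset=3, physical=[A,B,C,D,E,F,G], logical=[D,E,F,G,A,B,C]
After op 2 (rotate(+1)): offset=4, physical=[A,B,C,D,E,F,G], logical=[E,F,G,A,B,C,D]
After op 3 (rotate(+2)): offset=6, physical=[A,B,C,D,E,F,G], logical=[G,A,B,C,D,E,F]
After op 4 (rotate(-1)): offset=5, physical=[A,B,C,D,E,F,G], logical=[F,G,A,B,C,D,E]
After op 5 (rotate(+3)): offset=1, physical=[A,B,C,D,E,F,G], logical=[B,C,D,E,F,G,A]
After op 6 (swap(5, 0)): offset=1, physical=[A,G,C,D,E,F,B], logical=[G,C,D,E,F,B,A]
After op 7 (swap(2, 6)): offset=1, physical=[D,G,C,A,E,F,B], logical=[G,C,A,E,F,B,D]

Answer: 1 G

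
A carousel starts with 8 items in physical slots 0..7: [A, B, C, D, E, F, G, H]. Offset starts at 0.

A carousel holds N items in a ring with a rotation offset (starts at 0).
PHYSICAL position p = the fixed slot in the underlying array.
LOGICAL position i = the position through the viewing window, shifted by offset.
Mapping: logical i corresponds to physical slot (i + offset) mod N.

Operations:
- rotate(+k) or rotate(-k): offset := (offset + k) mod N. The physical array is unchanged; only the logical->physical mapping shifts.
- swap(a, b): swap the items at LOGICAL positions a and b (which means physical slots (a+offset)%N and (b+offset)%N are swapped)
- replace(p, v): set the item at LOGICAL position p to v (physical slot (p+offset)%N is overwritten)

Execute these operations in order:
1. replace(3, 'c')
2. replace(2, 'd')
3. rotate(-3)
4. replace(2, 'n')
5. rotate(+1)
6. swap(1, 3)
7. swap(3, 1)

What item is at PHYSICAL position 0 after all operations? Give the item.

After op 1 (replace(3, 'c')): offset=0, physical=[A,B,C,c,E,F,G,H], logical=[A,B,C,c,E,F,G,H]
After op 2 (replace(2, 'd')): offset=0, physical=[A,B,d,c,E,F,G,H], logical=[A,B,d,c,E,F,G,H]
After op 3 (rotate(-3)): offset=5, physical=[A,B,d,c,E,F,G,H], logical=[F,G,H,A,B,d,c,E]
After op 4 (replace(2, 'n')): offset=5, physical=[A,B,d,c,E,F,G,n], logical=[F,G,n,A,B,d,c,E]
After op 5 (rotate(+1)): offset=6, physical=[A,B,d,c,E,F,G,n], logical=[G,n,A,B,d,c,E,F]
After op 6 (swap(1, 3)): offset=6, physical=[A,n,d,c,E,F,G,B], logical=[G,B,A,n,d,c,E,F]
After op 7 (swap(3, 1)): offset=6, physical=[A,B,d,c,E,F,G,n], logical=[G,n,A,B,d,c,E,F]

Answer: A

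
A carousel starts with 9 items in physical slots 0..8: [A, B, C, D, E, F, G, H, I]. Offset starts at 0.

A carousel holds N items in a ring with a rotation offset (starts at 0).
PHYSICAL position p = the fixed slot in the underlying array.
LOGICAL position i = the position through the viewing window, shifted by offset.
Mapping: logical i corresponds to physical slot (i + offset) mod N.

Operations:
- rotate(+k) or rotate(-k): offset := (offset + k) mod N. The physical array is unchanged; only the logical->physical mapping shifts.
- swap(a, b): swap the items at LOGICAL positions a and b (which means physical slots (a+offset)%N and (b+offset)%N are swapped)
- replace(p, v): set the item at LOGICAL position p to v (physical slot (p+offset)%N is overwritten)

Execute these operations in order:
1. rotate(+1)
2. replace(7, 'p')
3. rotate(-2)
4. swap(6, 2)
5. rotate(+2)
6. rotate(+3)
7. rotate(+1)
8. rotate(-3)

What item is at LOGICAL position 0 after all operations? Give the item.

After op 1 (rotate(+1)): offset=1, physical=[A,B,C,D,E,F,G,H,I], logical=[B,C,D,E,F,G,H,I,A]
After op 2 (replace(7, 'p')): offset=1, physical=[A,B,C,D,E,F,G,H,p], logical=[B,C,D,E,F,G,H,p,A]
After op 3 (rotate(-2)): offset=8, physical=[A,B,C,D,E,F,G,H,p], logical=[p,A,B,C,D,E,F,G,H]
After op 4 (swap(6, 2)): offset=8, physical=[A,F,C,D,E,B,G,H,p], logical=[p,A,F,C,D,E,B,G,H]
After op 5 (rotate(+2)): offset=1, physical=[A,F,C,D,E,B,G,H,p], logical=[F,C,D,E,B,G,H,p,A]
After op 6 (rotate(+3)): offset=4, physical=[A,F,C,D,E,B,G,H,p], logical=[E,B,G,H,p,A,F,C,D]
After op 7 (rotate(+1)): offset=5, physical=[A,F,C,D,E,B,G,H,p], logical=[B,G,H,p,A,F,C,D,E]
After op 8 (rotate(-3)): offset=2, physical=[A,F,C,D,E,B,G,H,p], logical=[C,D,E,B,G,H,p,A,F]

Answer: C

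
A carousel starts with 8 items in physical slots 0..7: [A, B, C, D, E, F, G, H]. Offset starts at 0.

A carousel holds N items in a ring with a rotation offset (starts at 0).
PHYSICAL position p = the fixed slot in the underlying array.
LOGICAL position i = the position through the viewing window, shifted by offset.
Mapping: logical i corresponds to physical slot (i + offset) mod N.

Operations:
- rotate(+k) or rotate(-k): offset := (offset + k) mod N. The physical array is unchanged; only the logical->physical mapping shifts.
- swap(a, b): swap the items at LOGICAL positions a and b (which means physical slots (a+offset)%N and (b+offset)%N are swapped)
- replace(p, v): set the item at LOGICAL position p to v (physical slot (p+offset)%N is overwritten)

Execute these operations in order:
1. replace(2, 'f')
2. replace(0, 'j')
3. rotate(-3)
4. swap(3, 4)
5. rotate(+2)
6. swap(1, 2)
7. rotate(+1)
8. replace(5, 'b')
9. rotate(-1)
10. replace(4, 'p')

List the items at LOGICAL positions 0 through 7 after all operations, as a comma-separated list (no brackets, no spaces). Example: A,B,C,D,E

Answer: H,j,B,f,p,E,b,G

Derivation:
After op 1 (replace(2, 'f')): offset=0, physical=[A,B,f,D,E,F,G,H], logical=[A,B,f,D,E,F,G,H]
After op 2 (replace(0, 'j')): offset=0, physical=[j,B,f,D,E,F,G,H], logical=[j,B,f,D,E,F,G,H]
After op 3 (rotate(-3)): offset=5, physical=[j,B,f,D,E,F,G,H], logical=[F,G,H,j,B,f,D,E]
After op 4 (swap(3, 4)): offset=5, physical=[B,j,f,D,E,F,G,H], logical=[F,G,H,B,j,f,D,E]
After op 5 (rotate(+2)): offset=7, physical=[B,j,f,D,E,F,G,H], logical=[H,B,j,f,D,E,F,G]
After op 6 (swap(1, 2)): offset=7, physical=[j,B,f,D,E,F,G,H], logical=[H,j,B,f,D,E,F,G]
After op 7 (rotate(+1)): offset=0, physical=[j,B,f,D,E,F,G,H], logical=[j,B,f,D,E,F,G,H]
After op 8 (replace(5, 'b')): offset=0, physical=[j,B,f,D,E,b,G,H], logical=[j,B,f,D,E,b,G,H]
After op 9 (rotate(-1)): offset=7, physical=[j,B,f,D,E,b,G,H], logical=[H,j,B,f,D,E,b,G]
After op 10 (replace(4, 'p')): offset=7, physical=[j,B,f,p,E,b,G,H], logical=[H,j,B,f,p,E,b,G]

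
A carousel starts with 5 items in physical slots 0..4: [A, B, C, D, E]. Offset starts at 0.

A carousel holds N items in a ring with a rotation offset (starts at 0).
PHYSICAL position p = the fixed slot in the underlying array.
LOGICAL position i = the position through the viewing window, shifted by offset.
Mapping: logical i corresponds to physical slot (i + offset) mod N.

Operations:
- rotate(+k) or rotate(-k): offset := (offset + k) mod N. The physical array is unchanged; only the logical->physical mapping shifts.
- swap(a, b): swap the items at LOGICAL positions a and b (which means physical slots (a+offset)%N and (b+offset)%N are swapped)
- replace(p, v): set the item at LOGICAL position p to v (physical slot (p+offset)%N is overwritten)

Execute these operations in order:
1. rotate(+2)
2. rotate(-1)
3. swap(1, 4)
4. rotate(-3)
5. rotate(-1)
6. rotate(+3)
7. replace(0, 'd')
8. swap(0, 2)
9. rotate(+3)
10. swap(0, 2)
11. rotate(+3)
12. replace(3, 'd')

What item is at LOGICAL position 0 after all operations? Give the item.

Answer: B

Derivation:
After op 1 (rotate(+2)): offset=2, physical=[A,B,C,D,E], logical=[C,D,E,A,B]
After op 2 (rotate(-1)): offset=1, physical=[A,B,C,D,E], logical=[B,C,D,E,A]
After op 3 (swap(1, 4)): offset=1, physical=[C,B,A,D,E], logical=[B,A,D,E,C]
After op 4 (rotate(-3)): offset=3, physical=[C,B,A,D,E], logical=[D,E,C,B,A]
After op 5 (rotate(-1)): offset=2, physical=[C,B,A,D,E], logical=[A,D,E,C,B]
After op 6 (rotate(+3)): offset=0, physical=[C,B,A,D,E], logical=[C,B,A,D,E]
After op 7 (replace(0, 'd')): offset=0, physical=[d,B,A,D,E], logical=[d,B,A,D,E]
After op 8 (swap(0, 2)): offset=0, physical=[A,B,d,D,E], logical=[A,B,d,D,E]
After op 9 (rotate(+3)): offset=3, physical=[A,B,d,D,E], logical=[D,E,A,B,d]
After op 10 (swap(0, 2)): offset=3, physical=[D,B,d,A,E], logical=[A,E,D,B,d]
After op 11 (rotate(+3)): offset=1, physical=[D,B,d,A,E], logical=[B,d,A,E,D]
After op 12 (replace(3, 'd')): offset=1, physical=[D,B,d,A,d], logical=[B,d,A,d,D]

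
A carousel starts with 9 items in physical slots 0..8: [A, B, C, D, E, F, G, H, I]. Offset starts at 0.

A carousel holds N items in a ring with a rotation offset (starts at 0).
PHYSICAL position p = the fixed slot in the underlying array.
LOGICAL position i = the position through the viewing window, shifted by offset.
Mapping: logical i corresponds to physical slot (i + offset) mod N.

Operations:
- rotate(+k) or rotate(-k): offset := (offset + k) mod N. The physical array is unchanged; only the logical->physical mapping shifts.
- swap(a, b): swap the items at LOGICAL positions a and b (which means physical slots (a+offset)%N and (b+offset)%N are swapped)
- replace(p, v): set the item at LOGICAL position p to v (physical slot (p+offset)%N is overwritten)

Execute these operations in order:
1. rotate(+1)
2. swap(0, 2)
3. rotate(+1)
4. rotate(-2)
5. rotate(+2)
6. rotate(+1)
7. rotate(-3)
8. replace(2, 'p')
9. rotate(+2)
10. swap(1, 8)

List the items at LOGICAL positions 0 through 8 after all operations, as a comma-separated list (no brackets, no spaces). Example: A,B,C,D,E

Answer: p,D,E,F,G,H,I,A,B

Derivation:
After op 1 (rotate(+1)): offset=1, physical=[A,B,C,D,E,F,G,H,I], logical=[B,C,D,E,F,G,H,I,A]
After op 2 (swap(0, 2)): offset=1, physical=[A,D,C,B,E,F,G,H,I], logical=[D,C,B,E,F,G,H,I,A]
After op 3 (rotate(+1)): offset=2, physical=[A,D,C,B,E,F,G,H,I], logical=[C,B,E,F,G,H,I,A,D]
After op 4 (rotate(-2)): offset=0, physical=[A,D,C,B,E,F,G,H,I], logical=[A,D,C,B,E,F,G,H,I]
After op 5 (rotate(+2)): offset=2, physical=[A,D,C,B,E,F,G,H,I], logical=[C,B,E,F,G,H,I,A,D]
After op 6 (rotate(+1)): offset=3, physical=[A,D,C,B,E,F,G,H,I], logical=[B,E,F,G,H,I,A,D,C]
After op 7 (rotate(-3)): offset=0, physical=[A,D,C,B,E,F,G,H,I], logical=[A,D,C,B,E,F,G,H,I]
After op 8 (replace(2, 'p')): offset=0, physical=[A,D,p,B,E,F,G,H,I], logical=[A,D,p,B,E,F,G,H,I]
After op 9 (rotate(+2)): offset=2, physical=[A,D,p,B,E,F,G,H,I], logical=[p,B,E,F,G,H,I,A,D]
After op 10 (swap(1, 8)): offset=2, physical=[A,B,p,D,E,F,G,H,I], logical=[p,D,E,F,G,H,I,A,B]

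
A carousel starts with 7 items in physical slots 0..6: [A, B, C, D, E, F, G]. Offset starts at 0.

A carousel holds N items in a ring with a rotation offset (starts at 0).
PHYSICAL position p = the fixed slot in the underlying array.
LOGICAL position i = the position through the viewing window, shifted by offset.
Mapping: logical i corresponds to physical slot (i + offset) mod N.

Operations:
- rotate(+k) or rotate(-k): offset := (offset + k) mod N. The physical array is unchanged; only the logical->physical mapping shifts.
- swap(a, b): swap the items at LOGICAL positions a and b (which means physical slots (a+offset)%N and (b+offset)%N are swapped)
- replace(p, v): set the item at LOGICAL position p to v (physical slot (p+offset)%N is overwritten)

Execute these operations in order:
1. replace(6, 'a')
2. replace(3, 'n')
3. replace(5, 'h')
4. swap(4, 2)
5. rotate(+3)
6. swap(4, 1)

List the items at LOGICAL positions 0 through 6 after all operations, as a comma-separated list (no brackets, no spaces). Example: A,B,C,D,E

After op 1 (replace(6, 'a')): offset=0, physical=[A,B,C,D,E,F,a], logical=[A,B,C,D,E,F,a]
After op 2 (replace(3, 'n')): offset=0, physical=[A,B,C,n,E,F,a], logical=[A,B,C,n,E,F,a]
After op 3 (replace(5, 'h')): offset=0, physical=[A,B,C,n,E,h,a], logical=[A,B,C,n,E,h,a]
After op 4 (swap(4, 2)): offset=0, physical=[A,B,E,n,C,h,a], logical=[A,B,E,n,C,h,a]
After op 5 (rotate(+3)): offset=3, physical=[A,B,E,n,C,h,a], logical=[n,C,h,a,A,B,E]
After op 6 (swap(4, 1)): offset=3, physical=[C,B,E,n,A,h,a], logical=[n,A,h,a,C,B,E]

Answer: n,A,h,a,C,B,E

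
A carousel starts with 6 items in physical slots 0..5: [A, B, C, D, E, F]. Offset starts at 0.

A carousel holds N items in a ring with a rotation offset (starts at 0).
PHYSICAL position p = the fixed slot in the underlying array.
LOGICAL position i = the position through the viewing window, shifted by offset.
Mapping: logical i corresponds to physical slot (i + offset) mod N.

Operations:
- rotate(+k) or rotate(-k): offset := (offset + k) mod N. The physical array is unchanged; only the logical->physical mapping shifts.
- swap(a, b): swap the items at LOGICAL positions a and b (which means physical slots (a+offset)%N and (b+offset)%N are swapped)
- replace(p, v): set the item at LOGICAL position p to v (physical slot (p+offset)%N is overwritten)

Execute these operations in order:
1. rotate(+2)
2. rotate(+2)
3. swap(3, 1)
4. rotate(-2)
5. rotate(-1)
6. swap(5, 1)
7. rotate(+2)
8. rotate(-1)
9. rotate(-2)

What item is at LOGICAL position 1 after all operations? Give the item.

After op 1 (rotate(+2)): offset=2, physical=[A,B,C,D,E,F], logical=[C,D,E,F,A,B]
After op 2 (rotate(+2)): offset=4, physical=[A,B,C,D,E,F], logical=[E,F,A,B,C,D]
After op 3 (swap(3, 1)): offset=4, physical=[A,F,C,D,E,B], logical=[E,B,A,F,C,D]
After op 4 (rotate(-2)): offset=2, physical=[A,F,C,D,E,B], logical=[C,D,E,B,A,F]
After op 5 (rotate(-1)): offset=1, physical=[A,F,C,D,E,B], logical=[F,C,D,E,B,A]
After op 6 (swap(5, 1)): offset=1, physical=[C,F,A,D,E,B], logical=[F,A,D,E,B,C]
After op 7 (rotate(+2)): offset=3, physical=[C,F,A,D,E,B], logical=[D,E,B,C,F,A]
After op 8 (rotate(-1)): offset=2, physical=[C,F,A,D,E,B], logical=[A,D,E,B,C,F]
After op 9 (rotate(-2)): offset=0, physical=[C,F,A,D,E,B], logical=[C,F,A,D,E,B]

Answer: F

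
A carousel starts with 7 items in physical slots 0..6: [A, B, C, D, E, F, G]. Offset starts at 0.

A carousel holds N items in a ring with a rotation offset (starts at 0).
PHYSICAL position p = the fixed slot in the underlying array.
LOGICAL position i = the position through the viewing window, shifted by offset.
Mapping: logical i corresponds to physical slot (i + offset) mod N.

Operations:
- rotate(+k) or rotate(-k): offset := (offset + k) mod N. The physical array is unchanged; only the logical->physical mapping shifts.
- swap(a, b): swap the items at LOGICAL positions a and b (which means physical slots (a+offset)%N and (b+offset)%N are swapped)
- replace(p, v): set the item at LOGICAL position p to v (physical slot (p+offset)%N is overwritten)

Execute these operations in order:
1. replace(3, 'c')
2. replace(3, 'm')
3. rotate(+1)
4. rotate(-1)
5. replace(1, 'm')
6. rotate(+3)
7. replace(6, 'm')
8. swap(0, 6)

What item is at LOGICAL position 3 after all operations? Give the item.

Answer: G

Derivation:
After op 1 (replace(3, 'c')): offset=0, physical=[A,B,C,c,E,F,G], logical=[A,B,C,c,E,F,G]
After op 2 (replace(3, 'm')): offset=0, physical=[A,B,C,m,E,F,G], logical=[A,B,C,m,E,F,G]
After op 3 (rotate(+1)): offset=1, physical=[A,B,C,m,E,F,G], logical=[B,C,m,E,F,G,A]
After op 4 (rotate(-1)): offset=0, physical=[A,B,C,m,E,F,G], logical=[A,B,C,m,E,F,G]
After op 5 (replace(1, 'm')): offset=0, physical=[A,m,C,m,E,F,G], logical=[A,m,C,m,E,F,G]
After op 6 (rotate(+3)): offset=3, physical=[A,m,C,m,E,F,G], logical=[m,E,F,G,A,m,C]
After op 7 (replace(6, 'm')): offset=3, physical=[A,m,m,m,E,F,G], logical=[m,E,F,G,A,m,m]
After op 8 (swap(0, 6)): offset=3, physical=[A,m,m,m,E,F,G], logical=[m,E,F,G,A,m,m]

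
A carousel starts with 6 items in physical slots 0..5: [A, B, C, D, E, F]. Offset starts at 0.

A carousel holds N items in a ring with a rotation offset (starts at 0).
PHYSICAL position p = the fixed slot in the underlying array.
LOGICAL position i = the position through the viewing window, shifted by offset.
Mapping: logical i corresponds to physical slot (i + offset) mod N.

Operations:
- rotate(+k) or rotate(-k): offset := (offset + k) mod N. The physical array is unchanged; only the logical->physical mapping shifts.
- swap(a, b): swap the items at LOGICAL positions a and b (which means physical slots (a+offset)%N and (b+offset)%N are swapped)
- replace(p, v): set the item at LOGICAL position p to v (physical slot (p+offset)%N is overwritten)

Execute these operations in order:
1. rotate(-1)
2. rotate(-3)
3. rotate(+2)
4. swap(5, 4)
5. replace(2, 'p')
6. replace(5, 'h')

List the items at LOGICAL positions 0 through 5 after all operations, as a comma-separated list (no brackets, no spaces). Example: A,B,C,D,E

Answer: E,F,p,B,D,h

Derivation:
After op 1 (rotate(-1)): offset=5, physical=[A,B,C,D,E,F], logical=[F,A,B,C,D,E]
After op 2 (rotate(-3)): offset=2, physical=[A,B,C,D,E,F], logical=[C,D,E,F,A,B]
After op 3 (rotate(+2)): offset=4, physical=[A,B,C,D,E,F], logical=[E,F,A,B,C,D]
After op 4 (swap(5, 4)): offset=4, physical=[A,B,D,C,E,F], logical=[E,F,A,B,D,C]
After op 5 (replace(2, 'p')): offset=4, physical=[p,B,D,C,E,F], logical=[E,F,p,B,D,C]
After op 6 (replace(5, 'h')): offset=4, physical=[p,B,D,h,E,F], logical=[E,F,p,B,D,h]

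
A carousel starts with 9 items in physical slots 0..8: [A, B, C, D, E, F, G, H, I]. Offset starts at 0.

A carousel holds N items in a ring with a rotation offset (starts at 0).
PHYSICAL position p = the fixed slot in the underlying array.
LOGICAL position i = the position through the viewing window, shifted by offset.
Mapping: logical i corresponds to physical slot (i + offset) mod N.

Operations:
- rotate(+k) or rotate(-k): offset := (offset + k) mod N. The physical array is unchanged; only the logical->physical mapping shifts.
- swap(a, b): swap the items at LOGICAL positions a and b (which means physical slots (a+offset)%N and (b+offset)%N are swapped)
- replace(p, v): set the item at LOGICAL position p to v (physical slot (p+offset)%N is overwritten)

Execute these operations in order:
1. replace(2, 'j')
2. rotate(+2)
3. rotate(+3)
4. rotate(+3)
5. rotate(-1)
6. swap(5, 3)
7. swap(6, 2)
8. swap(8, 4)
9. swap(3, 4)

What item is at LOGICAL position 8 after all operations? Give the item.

After op 1 (replace(2, 'j')): offset=0, physical=[A,B,j,D,E,F,G,H,I], logical=[A,B,j,D,E,F,G,H,I]
After op 2 (rotate(+2)): offset=2, physical=[A,B,j,D,E,F,G,H,I], logical=[j,D,E,F,G,H,I,A,B]
After op 3 (rotate(+3)): offset=5, physical=[A,B,j,D,E,F,G,H,I], logical=[F,G,H,I,A,B,j,D,E]
After op 4 (rotate(+3)): offset=8, physical=[A,B,j,D,E,F,G,H,I], logical=[I,A,B,j,D,E,F,G,H]
After op 5 (rotate(-1)): offset=7, physical=[A,B,j,D,E,F,G,H,I], logical=[H,I,A,B,j,D,E,F,G]
After op 6 (swap(5, 3)): offset=7, physical=[A,D,j,B,E,F,G,H,I], logical=[H,I,A,D,j,B,E,F,G]
After op 7 (swap(6, 2)): offset=7, physical=[E,D,j,B,A,F,G,H,I], logical=[H,I,E,D,j,B,A,F,G]
After op 8 (swap(8, 4)): offset=7, physical=[E,D,G,B,A,F,j,H,I], logical=[H,I,E,D,G,B,A,F,j]
After op 9 (swap(3, 4)): offset=7, physical=[E,G,D,B,A,F,j,H,I], logical=[H,I,E,G,D,B,A,F,j]

Answer: j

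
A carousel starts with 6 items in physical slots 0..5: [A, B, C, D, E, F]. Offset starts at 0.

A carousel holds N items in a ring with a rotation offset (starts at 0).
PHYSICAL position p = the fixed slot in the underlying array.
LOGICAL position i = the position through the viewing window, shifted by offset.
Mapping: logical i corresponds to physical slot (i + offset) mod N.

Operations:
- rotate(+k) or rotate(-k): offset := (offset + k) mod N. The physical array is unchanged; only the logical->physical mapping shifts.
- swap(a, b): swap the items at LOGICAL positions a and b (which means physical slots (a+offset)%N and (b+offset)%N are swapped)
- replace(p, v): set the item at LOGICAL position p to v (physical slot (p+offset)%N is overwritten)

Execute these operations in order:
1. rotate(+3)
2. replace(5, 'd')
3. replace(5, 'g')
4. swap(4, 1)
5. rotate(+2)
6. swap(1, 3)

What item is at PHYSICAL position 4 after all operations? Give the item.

After op 1 (rotate(+3)): offset=3, physical=[A,B,C,D,E,F], logical=[D,E,F,A,B,C]
After op 2 (replace(5, 'd')): offset=3, physical=[A,B,d,D,E,F], logical=[D,E,F,A,B,d]
After op 3 (replace(5, 'g')): offset=3, physical=[A,B,g,D,E,F], logical=[D,E,F,A,B,g]
After op 4 (swap(4, 1)): offset=3, physical=[A,E,g,D,B,F], logical=[D,B,F,A,E,g]
After op 5 (rotate(+2)): offset=5, physical=[A,E,g,D,B,F], logical=[F,A,E,g,D,B]
After op 6 (swap(1, 3)): offset=5, physical=[g,E,A,D,B,F], logical=[F,g,E,A,D,B]

Answer: B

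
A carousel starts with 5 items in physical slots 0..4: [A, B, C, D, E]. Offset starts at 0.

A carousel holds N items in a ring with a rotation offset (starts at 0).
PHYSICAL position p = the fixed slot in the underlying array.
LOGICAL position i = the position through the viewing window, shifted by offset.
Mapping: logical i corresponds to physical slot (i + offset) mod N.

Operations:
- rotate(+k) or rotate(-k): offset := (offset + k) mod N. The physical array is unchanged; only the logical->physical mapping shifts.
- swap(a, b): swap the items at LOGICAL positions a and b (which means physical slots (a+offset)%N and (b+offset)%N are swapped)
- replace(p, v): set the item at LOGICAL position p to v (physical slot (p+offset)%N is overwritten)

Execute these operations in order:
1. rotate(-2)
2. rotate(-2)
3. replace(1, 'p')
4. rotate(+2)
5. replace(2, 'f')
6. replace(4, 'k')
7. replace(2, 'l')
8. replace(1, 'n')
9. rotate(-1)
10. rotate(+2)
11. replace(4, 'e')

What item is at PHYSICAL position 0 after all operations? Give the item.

Answer: l

Derivation:
After op 1 (rotate(-2)): offset=3, physical=[A,B,C,D,E], logical=[D,E,A,B,C]
After op 2 (rotate(-2)): offset=1, physical=[A,B,C,D,E], logical=[B,C,D,E,A]
After op 3 (replace(1, 'p')): offset=1, physical=[A,B,p,D,E], logical=[B,p,D,E,A]
After op 4 (rotate(+2)): offset=3, physical=[A,B,p,D,E], logical=[D,E,A,B,p]
After op 5 (replace(2, 'f')): offset=3, physical=[f,B,p,D,E], logical=[D,E,f,B,p]
After op 6 (replace(4, 'k')): offset=3, physical=[f,B,k,D,E], logical=[D,E,f,B,k]
After op 7 (replace(2, 'l')): offset=3, physical=[l,B,k,D,E], logical=[D,E,l,B,k]
After op 8 (replace(1, 'n')): offset=3, physical=[l,B,k,D,n], logical=[D,n,l,B,k]
After op 9 (rotate(-1)): offset=2, physical=[l,B,k,D,n], logical=[k,D,n,l,B]
After op 10 (rotate(+2)): offset=4, physical=[l,B,k,D,n], logical=[n,l,B,k,D]
After op 11 (replace(4, 'e')): offset=4, physical=[l,B,k,e,n], logical=[n,l,B,k,e]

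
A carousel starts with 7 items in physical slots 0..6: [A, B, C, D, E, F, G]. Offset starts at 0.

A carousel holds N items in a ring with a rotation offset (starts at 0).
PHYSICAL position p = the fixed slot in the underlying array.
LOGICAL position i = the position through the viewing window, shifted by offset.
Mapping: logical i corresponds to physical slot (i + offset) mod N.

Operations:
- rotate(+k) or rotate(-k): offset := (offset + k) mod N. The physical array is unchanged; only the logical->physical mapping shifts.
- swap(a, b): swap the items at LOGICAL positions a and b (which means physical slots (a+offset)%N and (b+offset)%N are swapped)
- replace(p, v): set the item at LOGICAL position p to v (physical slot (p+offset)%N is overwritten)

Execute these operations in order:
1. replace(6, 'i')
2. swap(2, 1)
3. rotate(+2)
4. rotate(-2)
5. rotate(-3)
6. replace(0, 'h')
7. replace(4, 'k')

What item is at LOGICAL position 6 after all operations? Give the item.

Answer: D

Derivation:
After op 1 (replace(6, 'i')): offset=0, physical=[A,B,C,D,E,F,i], logical=[A,B,C,D,E,F,i]
After op 2 (swap(2, 1)): offset=0, physical=[A,C,B,D,E,F,i], logical=[A,C,B,D,E,F,i]
After op 3 (rotate(+2)): offset=2, physical=[A,C,B,D,E,F,i], logical=[B,D,E,F,i,A,C]
After op 4 (rotate(-2)): offset=0, physical=[A,C,B,D,E,F,i], logical=[A,C,B,D,E,F,i]
After op 5 (rotate(-3)): offset=4, physical=[A,C,B,D,E,F,i], logical=[E,F,i,A,C,B,D]
After op 6 (replace(0, 'h')): offset=4, physical=[A,C,B,D,h,F,i], logical=[h,F,i,A,C,B,D]
After op 7 (replace(4, 'k')): offset=4, physical=[A,k,B,D,h,F,i], logical=[h,F,i,A,k,B,D]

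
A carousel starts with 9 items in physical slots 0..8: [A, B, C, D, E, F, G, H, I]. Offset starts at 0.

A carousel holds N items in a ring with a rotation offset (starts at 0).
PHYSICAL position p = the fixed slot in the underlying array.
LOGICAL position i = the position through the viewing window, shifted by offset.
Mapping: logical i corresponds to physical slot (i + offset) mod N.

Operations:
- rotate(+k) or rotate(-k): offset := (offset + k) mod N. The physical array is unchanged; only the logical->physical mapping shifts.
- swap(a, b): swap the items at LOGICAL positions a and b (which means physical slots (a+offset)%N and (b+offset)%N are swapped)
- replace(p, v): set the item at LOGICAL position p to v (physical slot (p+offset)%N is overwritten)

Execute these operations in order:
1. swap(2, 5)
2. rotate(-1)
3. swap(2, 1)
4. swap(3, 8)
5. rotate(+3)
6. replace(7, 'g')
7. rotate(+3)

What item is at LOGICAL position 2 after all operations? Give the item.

After op 1 (swap(2, 5)): offset=0, physical=[A,B,F,D,E,C,G,H,I], logical=[A,B,F,D,E,C,G,H,I]
After op 2 (rotate(-1)): offset=8, physical=[A,B,F,D,E,C,G,H,I], logical=[I,A,B,F,D,E,C,G,H]
After op 3 (swap(2, 1)): offset=8, physical=[B,A,F,D,E,C,G,H,I], logical=[I,B,A,F,D,E,C,G,H]
After op 4 (swap(3, 8)): offset=8, physical=[B,A,H,D,E,C,G,F,I], logical=[I,B,A,H,D,E,C,G,F]
After op 5 (rotate(+3)): offset=2, physical=[B,A,H,D,E,C,G,F,I], logical=[H,D,E,C,G,F,I,B,A]
After op 6 (replace(7, 'g')): offset=2, physical=[g,A,H,D,E,C,G,F,I], logical=[H,D,E,C,G,F,I,g,A]
After op 7 (rotate(+3)): offset=5, physical=[g,A,H,D,E,C,G,F,I], logical=[C,G,F,I,g,A,H,D,E]

Answer: F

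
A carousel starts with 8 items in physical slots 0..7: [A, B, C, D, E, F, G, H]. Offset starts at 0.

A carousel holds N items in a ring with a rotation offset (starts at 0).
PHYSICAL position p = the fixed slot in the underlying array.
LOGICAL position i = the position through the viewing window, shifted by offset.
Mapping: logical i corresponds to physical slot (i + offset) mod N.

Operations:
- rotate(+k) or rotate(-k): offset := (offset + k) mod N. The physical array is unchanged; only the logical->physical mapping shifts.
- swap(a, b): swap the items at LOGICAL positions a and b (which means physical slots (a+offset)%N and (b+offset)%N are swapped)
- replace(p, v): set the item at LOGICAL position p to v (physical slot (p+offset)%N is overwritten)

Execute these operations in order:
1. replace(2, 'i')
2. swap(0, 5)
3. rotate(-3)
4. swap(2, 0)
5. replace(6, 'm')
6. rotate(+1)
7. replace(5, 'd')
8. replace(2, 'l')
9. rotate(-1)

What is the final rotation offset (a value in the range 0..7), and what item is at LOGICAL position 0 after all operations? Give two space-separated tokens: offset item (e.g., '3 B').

After op 1 (replace(2, 'i')): offset=0, physical=[A,B,i,D,E,F,G,H], logical=[A,B,i,D,E,F,G,H]
After op 2 (swap(0, 5)): offset=0, physical=[F,B,i,D,E,A,G,H], logical=[F,B,i,D,E,A,G,H]
After op 3 (rotate(-3)): offset=5, physical=[F,B,i,D,E,A,G,H], logical=[A,G,H,F,B,i,D,E]
After op 4 (swap(2, 0)): offset=5, physical=[F,B,i,D,E,H,G,A], logical=[H,G,A,F,B,i,D,E]
After op 5 (replace(6, 'm')): offset=5, physical=[F,B,i,m,E,H,G,A], logical=[H,G,A,F,B,i,m,E]
After op 6 (rotate(+1)): offset=6, physical=[F,B,i,m,E,H,G,A], logical=[G,A,F,B,i,m,E,H]
After op 7 (replace(5, 'd')): offset=6, physical=[F,B,i,d,E,H,G,A], logical=[G,A,F,B,i,d,E,H]
After op 8 (replace(2, 'l')): offset=6, physical=[l,B,i,d,E,H,G,A], logical=[G,A,l,B,i,d,E,H]
After op 9 (rotate(-1)): offset=5, physical=[l,B,i,d,E,H,G,A], logical=[H,G,A,l,B,i,d,E]

Answer: 5 H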